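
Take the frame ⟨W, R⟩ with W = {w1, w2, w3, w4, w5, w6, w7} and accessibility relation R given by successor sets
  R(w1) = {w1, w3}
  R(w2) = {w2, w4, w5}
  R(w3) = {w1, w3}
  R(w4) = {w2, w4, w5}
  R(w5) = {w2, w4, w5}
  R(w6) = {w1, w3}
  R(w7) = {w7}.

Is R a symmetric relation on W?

Symmetric: no — w6 R w1 but not w1 R w6.

No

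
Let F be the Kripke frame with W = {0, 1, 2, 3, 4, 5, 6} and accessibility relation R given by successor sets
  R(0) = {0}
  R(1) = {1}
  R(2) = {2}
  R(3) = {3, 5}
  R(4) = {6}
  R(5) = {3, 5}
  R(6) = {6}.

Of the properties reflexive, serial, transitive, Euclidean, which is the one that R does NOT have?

Reflexive: no — 4 is not related to itself.
Serial: yes — every world has a successor (e.g. 0 R 0).
Transitive: yes — every two-step R-path is closed by a direct edge.
Euclidean: yes — any two successors of a common world are R-related.
Only reflexive fails.

reflexive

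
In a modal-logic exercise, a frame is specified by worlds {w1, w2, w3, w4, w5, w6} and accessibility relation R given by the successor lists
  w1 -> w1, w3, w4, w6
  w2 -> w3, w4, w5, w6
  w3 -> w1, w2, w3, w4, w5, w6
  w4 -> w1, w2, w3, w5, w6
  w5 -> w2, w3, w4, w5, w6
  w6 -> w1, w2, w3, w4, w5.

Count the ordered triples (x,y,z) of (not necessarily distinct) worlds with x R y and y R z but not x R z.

Enumerating: (w1,w3,w2), (w1,w3,w5), (w1,w4,w2), (w1,w4,w5), (w1,w6,w2), (w1,w6,w5), (w2,w3,w1), (w2,w3,w2), (w2,w4,w1), (w2,w4,w2), (w2,w5,w2), (w2,w6,w1), … and 14 more.
Total: 26.

26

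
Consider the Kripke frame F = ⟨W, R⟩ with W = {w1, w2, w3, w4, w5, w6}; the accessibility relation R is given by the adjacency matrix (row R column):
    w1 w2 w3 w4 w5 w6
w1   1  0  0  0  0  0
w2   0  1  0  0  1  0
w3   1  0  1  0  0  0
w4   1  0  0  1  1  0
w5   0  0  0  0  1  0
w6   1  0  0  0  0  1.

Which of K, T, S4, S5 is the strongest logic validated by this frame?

Reflexive (axiom T): yes — every world is R-related to itself.
Transitive (axiom 4): yes — every two-step R-path is closed by a direct edge.
Euclidean (axiom 5): no — w4 R w1 and w4 R w5, but not w1 R w5.
So F validates K, T, S4; S5 would additionally require R to be Euclidean. The strongest is S4.

S4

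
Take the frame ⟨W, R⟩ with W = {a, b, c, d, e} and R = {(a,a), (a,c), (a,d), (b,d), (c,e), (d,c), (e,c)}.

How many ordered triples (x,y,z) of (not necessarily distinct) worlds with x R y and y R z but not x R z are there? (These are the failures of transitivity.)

5

Enumerating: (a,c,e), (b,d,c), (c,e,c), (d,c,e), (e,c,e).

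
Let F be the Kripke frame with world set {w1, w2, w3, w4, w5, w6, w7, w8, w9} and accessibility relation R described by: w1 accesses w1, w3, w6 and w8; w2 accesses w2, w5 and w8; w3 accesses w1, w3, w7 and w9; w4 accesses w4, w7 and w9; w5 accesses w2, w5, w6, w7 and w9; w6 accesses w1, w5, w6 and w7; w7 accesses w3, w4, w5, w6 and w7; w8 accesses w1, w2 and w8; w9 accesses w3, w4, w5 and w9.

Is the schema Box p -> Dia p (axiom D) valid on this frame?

Axiom D corresponds to the accessibility relation being serial.
Serial: yes — every world has a successor (e.g. w1 R w1).

Yes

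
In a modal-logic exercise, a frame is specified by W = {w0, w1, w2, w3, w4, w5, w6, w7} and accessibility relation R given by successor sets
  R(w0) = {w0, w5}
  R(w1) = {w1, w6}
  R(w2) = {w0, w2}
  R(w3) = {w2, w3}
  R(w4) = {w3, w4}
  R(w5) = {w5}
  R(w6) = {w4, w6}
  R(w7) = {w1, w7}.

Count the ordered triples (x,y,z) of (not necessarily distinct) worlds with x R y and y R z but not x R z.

Enumerating: (w1,w6,w4), (w2,w0,w5), (w3,w2,w0), (w4,w3,w2), (w6,w4,w3), (w7,w1,w6).

6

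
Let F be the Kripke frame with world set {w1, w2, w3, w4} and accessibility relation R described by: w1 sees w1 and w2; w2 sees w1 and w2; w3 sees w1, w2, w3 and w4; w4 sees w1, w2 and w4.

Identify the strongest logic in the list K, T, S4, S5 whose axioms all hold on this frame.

S4

Reflexive (axiom T): yes — every world is R-related to itself.
Transitive (axiom 4): yes — every two-step R-path is closed by a direct edge.
Euclidean (axiom 5): no — w3 R w1 and w3 R w4, but not w1 R w4.
So F validates K, T, S4; S5 would additionally require R to be Euclidean. The strongest is S4.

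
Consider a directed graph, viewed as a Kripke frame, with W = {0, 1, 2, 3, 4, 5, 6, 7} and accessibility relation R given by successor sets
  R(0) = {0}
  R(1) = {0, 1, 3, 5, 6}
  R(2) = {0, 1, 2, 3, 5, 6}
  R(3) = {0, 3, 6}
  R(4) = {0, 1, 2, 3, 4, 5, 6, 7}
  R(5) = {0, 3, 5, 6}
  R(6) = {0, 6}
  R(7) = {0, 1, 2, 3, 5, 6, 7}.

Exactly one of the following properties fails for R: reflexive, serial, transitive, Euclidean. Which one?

Euclidean

Reflexive: yes — every world is R-related to itself.
Serial: yes — every world has a successor (e.g. 0 R 0).
Transitive: yes — every two-step R-path is closed by a direct edge.
Euclidean: no — 1 R 0 and 1 R 3, but not 0 R 3.
Only Euclidean fails.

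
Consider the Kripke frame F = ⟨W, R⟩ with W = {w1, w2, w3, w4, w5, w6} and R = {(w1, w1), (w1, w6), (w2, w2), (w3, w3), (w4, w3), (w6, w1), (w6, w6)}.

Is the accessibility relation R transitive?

Yes

Transitive: yes — every two-step R-path is closed by a direct edge.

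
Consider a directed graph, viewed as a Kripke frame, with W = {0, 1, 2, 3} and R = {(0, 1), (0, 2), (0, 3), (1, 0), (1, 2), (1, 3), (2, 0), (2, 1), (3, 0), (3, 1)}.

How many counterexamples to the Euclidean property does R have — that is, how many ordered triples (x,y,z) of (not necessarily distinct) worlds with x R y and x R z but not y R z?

Enumerating: (0,1,1), (0,2,2), (0,2,3), (0,3,2), (0,3,3), (1,0,0), (1,2,2), (1,2,3), (1,3,2), (1,3,3), (2,0,0), (2,1,1), (3,0,0), (3,1,1).

14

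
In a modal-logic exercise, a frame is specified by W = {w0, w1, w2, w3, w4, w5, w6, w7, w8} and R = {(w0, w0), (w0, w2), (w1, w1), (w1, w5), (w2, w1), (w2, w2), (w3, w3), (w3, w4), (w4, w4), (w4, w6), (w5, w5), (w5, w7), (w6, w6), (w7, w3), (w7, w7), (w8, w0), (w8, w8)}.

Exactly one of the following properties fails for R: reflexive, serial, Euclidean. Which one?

Reflexive: yes — every world is R-related to itself.
Serial: yes — every world has a successor (e.g. w0 R w0).
Euclidean: no — w0 R w2 and w0 R w0, but not w2 R w0.
Only Euclidean fails.

Euclidean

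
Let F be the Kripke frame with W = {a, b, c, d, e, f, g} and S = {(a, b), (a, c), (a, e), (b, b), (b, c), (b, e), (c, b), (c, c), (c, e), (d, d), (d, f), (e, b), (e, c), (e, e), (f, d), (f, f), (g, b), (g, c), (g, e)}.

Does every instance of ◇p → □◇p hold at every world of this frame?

The schema 5 characterises exactly the Euclidean frames.
Euclidean: yes — any two successors of a common world are S-related.

Yes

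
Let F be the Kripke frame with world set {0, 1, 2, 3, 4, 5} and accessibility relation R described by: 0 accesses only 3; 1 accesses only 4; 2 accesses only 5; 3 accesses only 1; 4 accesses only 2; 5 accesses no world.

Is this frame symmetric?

No

Symmetric: no — 0 R 3 but not 3 R 0.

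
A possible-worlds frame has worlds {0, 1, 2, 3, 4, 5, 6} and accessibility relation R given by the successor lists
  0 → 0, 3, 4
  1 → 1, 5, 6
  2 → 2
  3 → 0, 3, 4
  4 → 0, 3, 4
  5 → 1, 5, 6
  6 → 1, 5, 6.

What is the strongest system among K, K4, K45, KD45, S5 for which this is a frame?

Transitive (axiom 4): yes — every two-step R-path is closed by a direct edge.
Euclidean (axiom 5): yes — any two successors of a common world are R-related.
Serial (axiom D): yes — every world has a successor (e.g. 0 R 0).
Reflexive (axiom T): yes — every world is R-related to itself.
So F validates K, K4, K45, KD45, S5. The strongest is S5.

S5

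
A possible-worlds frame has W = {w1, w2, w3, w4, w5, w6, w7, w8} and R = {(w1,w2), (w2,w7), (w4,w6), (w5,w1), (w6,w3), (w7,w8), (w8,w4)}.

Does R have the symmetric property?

No

Symmetric: no — w1 R w2 but not w2 R w1.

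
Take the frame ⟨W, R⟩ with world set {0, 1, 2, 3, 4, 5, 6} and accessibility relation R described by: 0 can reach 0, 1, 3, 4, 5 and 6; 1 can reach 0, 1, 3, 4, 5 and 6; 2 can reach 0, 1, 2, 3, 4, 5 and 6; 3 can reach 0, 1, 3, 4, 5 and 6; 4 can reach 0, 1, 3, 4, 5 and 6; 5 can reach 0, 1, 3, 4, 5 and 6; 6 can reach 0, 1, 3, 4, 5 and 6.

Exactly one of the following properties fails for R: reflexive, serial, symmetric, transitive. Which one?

Reflexive: yes — every world is R-related to itself.
Serial: yes — every world has a successor (e.g. 0 R 0).
Symmetric: no — 2 R 0 but not 0 R 2.
Transitive: yes — every two-step R-path is closed by a direct edge.
Only symmetric fails.

symmetric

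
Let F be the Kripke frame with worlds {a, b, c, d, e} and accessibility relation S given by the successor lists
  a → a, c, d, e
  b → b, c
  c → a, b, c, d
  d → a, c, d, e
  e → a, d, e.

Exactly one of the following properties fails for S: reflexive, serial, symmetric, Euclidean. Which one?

Reflexive: yes — every world is S-related to itself.
Serial: yes — every world has a successor (e.g. a S a).
Symmetric: yes — every pair in S has its reverse in S.
Euclidean: no — a S c and a S e, but not c S e.
Only Euclidean fails.

Euclidean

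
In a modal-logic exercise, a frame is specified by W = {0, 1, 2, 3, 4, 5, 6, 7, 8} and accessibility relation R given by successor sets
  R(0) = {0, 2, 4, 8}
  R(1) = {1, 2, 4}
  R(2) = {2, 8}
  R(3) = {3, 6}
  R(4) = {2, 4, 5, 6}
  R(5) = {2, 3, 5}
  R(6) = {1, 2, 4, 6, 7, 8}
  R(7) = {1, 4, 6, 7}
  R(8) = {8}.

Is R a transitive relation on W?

Transitive: no — 0 R 4 and 4 R 5, but not 0 R 5.

No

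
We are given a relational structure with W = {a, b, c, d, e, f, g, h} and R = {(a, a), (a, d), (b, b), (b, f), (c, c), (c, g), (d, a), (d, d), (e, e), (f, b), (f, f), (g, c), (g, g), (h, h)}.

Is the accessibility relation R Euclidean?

Euclidean: yes — any two successors of a common world are R-related.

Yes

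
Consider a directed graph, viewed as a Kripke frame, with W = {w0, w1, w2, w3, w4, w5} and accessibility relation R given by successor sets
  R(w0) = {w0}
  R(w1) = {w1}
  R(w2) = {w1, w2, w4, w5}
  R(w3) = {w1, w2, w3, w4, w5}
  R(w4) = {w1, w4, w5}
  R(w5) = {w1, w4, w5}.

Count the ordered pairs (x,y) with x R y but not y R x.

9

Enumerating: (w2,w1), (w2,w4), (w2,w5), (w3,w1), (w3,w2), (w3,w4), (w3,w5), (w4,w1), (w5,w1).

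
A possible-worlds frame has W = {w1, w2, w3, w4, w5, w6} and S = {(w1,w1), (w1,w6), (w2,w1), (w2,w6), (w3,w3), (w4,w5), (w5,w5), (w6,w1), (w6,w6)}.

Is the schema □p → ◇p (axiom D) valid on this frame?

The schema D characterises exactly the serial frames.
Serial: yes — every world has a successor (e.g. w1 S w1).

Yes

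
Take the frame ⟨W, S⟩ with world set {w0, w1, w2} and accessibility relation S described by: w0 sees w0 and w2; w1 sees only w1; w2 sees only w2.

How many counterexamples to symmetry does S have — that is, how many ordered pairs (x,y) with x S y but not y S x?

1

Enumerating: (w0,w2).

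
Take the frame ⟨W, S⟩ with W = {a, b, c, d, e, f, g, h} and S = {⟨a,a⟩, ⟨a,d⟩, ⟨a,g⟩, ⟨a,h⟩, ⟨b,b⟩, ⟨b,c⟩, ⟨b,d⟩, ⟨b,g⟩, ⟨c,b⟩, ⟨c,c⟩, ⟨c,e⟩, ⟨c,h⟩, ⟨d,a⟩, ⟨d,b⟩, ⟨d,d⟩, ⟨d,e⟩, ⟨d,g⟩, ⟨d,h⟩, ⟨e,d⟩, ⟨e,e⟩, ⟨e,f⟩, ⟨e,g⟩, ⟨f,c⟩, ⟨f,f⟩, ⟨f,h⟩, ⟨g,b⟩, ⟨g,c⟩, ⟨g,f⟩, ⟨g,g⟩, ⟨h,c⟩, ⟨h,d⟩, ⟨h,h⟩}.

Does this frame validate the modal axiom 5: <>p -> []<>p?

Axiom 5 corresponds to the accessibility relation being Euclidean.
Euclidean: no — a S g and a S d, but not g S d.

No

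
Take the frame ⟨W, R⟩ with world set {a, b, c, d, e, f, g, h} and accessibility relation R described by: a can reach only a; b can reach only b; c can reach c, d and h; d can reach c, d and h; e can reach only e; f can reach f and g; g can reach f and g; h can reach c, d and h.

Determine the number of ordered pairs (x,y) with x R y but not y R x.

R is symmetric; there are no such tuples.

0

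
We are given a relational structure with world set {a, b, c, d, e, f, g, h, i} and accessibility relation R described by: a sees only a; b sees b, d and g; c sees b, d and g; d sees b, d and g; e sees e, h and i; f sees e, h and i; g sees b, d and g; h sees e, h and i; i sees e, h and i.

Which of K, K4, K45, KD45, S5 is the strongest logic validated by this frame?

KD45

Transitive (axiom 4): yes — every two-step R-path is closed by a direct edge.
Euclidean (axiom 5): yes — any two successors of a common world are R-related.
Serial (axiom D): yes — every world has a successor (e.g. a R a).
Reflexive (axiom T): no — c is not related to itself.
So F validates K, K4, K45, KD45; S5 would additionally require R to be reflexive. The strongest is KD45.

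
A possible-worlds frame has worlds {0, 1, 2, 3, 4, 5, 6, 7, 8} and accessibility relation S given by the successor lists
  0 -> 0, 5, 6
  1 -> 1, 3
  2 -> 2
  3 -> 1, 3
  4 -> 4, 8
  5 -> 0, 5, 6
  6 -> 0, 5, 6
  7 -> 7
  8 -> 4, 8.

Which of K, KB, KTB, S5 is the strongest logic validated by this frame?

Symmetric (axiom B): yes — every pair in S has its reverse in S.
Reflexive (axiom T): yes — every world is S-related to itself.
Euclidean (axiom 5): yes — any two successors of a common world are S-related.
So F validates K, KB, KTB, S5. The strongest is S5.

S5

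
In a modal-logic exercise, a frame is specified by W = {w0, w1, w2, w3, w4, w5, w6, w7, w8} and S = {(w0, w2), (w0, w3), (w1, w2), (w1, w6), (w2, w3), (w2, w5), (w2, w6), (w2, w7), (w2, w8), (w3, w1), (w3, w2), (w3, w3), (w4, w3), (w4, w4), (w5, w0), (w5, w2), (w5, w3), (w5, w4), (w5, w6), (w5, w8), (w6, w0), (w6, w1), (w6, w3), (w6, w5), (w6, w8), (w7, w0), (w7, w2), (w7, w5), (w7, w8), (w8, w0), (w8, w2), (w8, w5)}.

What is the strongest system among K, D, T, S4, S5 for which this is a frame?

Serial (axiom D): yes — every world has a successor (e.g. w0 S w2).
Reflexive (axiom T): no — w0 is not related to itself.
Transitive (axiom 4): no — w0 S w2 and w2 S w5, but not w0 S w5.
Euclidean (axiom 5): no — w1 S w6 and w1 S w2, but not w6 S w2.
So F validates K, D; T would additionally require S to be reflexive. The strongest is D.

D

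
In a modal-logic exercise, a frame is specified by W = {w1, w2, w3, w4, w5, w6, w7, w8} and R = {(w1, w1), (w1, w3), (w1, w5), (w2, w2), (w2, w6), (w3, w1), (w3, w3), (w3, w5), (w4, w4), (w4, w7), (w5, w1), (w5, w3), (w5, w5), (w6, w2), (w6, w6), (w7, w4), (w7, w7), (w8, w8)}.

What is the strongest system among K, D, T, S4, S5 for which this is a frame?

S5

Serial (axiom D): yes — every world has a successor (e.g. w1 R w1).
Reflexive (axiom T): yes — every world is R-related to itself.
Transitive (axiom 4): yes — every two-step R-path is closed by a direct edge.
Euclidean (axiom 5): yes — any two successors of a common world are R-related.
So F validates K, D, T, S4, S5. The strongest is S5.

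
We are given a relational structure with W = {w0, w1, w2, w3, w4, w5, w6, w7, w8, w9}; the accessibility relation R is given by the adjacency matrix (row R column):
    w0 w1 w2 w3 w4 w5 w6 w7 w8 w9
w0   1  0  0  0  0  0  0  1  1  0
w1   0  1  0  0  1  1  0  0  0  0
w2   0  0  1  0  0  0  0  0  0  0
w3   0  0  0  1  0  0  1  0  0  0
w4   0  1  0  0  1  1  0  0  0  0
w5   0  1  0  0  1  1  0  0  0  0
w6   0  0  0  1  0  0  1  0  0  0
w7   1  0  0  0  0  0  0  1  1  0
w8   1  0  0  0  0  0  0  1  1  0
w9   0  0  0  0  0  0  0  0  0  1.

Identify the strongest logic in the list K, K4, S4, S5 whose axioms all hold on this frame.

S5

Transitive (axiom 4): yes — every two-step R-path is closed by a direct edge.
Reflexive (axiom T): yes — every world is R-related to itself.
Euclidean (axiom 5): yes — any two successors of a common world are R-related.
So F validates K, K4, S4, S5. The strongest is S5.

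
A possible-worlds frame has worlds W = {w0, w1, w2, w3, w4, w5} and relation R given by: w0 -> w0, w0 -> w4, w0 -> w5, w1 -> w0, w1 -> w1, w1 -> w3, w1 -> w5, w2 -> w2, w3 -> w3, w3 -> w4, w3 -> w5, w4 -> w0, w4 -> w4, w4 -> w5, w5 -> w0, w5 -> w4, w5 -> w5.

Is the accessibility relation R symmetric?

No

Symmetric: no — w1 R w0 but not w0 R w1.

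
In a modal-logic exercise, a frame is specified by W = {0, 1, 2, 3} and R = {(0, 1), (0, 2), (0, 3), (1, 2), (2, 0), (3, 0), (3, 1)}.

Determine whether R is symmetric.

Symmetric: no — 0 R 1 but not 1 R 0.

No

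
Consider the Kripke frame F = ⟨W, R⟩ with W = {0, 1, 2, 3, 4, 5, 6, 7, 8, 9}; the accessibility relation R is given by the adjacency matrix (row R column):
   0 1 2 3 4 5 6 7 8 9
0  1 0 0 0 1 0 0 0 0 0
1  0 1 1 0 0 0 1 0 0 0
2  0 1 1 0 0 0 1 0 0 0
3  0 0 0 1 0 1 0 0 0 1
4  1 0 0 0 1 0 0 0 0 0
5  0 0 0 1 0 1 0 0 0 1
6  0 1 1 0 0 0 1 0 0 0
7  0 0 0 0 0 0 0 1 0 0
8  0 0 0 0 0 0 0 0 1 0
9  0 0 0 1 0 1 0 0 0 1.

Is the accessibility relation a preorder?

Yes

Reflexive: yes — every world is R-related to itself.
Transitive: yes — every two-step R-path is closed by a direct edge.
So R is a preorder.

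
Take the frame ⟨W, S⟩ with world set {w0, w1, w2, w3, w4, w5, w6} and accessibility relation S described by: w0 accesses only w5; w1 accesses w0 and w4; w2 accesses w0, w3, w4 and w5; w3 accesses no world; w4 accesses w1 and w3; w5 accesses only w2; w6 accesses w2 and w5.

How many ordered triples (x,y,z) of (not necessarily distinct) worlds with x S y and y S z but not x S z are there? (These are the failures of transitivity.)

Enumerating: (w0,w5,w2), (w1,w0,w5), (w1,w4,w1), (w1,w4,w3), (w2,w4,w1), (w2,w5,w2), (w4,w1,w0), (w4,w1,w4), (w5,w2,w0), (w5,w2,w3), (w5,w2,w4), (w5,w2,w5), (w6,w2,w0), (w6,w2,w3), (w6,w2,w4).

15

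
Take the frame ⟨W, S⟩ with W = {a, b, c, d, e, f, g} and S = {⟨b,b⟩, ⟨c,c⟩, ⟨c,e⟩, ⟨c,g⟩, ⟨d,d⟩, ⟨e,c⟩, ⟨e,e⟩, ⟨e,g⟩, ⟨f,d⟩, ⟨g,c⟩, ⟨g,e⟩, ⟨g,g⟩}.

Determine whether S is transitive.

Transitive: yes — every two-step S-path is closed by a direct edge.

Yes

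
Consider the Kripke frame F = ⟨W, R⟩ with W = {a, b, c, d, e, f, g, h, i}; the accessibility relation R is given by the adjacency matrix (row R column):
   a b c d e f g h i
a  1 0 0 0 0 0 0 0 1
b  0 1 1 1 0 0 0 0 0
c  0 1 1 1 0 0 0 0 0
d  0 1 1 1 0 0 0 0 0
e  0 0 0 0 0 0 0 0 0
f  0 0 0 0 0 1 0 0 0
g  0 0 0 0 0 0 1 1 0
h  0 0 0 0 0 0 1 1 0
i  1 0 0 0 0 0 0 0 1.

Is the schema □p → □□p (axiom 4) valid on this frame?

Axiom 4 corresponds to the accessibility relation being transitive.
Transitive: yes — every two-step R-path is closed by a direct edge.

Yes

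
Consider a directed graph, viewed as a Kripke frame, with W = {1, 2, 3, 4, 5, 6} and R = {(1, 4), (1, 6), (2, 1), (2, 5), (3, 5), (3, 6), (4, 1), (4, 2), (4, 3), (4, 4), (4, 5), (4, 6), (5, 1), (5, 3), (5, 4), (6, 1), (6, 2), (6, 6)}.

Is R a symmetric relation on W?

Symmetric: no — 2 R 1 but not 1 R 2.

No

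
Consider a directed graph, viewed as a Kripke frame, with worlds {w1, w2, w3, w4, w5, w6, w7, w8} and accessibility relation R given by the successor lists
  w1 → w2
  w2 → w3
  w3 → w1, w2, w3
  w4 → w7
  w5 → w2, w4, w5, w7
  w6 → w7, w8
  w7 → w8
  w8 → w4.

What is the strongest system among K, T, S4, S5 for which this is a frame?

Reflexive (axiom T): no — w1 is not related to itself.
Transitive (axiom 4): no — w1 R w2 and w2 R w3, but not w1 R w3.
Euclidean (axiom 5): no — w3 R w2 and w3 R w1, but not w2 R w1.
So F validates K; T would additionally require R to be reflexive. The strongest is K.

K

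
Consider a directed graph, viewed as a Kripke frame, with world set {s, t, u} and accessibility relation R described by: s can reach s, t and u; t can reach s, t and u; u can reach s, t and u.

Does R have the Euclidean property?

Yes

Euclidean: yes — any two successors of a common world are R-related.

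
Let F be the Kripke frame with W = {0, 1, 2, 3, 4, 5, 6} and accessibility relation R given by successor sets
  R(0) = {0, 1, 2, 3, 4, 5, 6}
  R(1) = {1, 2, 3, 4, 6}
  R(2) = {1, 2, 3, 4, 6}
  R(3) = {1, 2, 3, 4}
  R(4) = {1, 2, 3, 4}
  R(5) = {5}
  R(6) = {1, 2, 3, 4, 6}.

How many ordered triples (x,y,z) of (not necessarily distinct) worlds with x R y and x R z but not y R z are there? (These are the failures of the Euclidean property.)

Enumerating: (0,1,0), (0,1,5), (0,2,0), (0,2,5), (0,3,0), (0,3,5), (0,3,6), (0,4,0), (0,4,5), (0,4,6), (0,5,0), (0,5,1), … and 12 more.
Total: 24.

24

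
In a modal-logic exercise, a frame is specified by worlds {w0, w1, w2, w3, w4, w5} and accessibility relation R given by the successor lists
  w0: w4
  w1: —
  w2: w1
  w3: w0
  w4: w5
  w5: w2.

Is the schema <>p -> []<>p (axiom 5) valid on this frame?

The schema 5 characterises exactly the Euclidean frames.
Euclidean: no — w0 R w4 and w0 R w4, but not w4 R w4.

No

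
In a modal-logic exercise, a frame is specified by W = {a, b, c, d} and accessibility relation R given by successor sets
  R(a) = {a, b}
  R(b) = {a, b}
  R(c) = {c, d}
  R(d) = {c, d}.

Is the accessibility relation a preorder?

Yes

Reflexive: yes — every world is R-related to itself.
Transitive: yes — every two-step R-path is closed by a direct edge.
So R is a preorder.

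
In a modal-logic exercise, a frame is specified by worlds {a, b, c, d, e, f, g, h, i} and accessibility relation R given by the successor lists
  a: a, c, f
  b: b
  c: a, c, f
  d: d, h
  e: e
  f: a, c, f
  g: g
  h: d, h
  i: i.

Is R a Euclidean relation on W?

Yes

Euclidean: yes — any two successors of a common world are R-related.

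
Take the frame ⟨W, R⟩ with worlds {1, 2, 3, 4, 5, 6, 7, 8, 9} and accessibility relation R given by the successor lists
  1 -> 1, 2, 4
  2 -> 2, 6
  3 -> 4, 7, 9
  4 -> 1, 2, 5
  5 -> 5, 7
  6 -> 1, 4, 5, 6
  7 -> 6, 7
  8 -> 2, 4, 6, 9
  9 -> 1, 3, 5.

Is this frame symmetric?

Symmetric: no — 1 R 2 but not 2 R 1.

No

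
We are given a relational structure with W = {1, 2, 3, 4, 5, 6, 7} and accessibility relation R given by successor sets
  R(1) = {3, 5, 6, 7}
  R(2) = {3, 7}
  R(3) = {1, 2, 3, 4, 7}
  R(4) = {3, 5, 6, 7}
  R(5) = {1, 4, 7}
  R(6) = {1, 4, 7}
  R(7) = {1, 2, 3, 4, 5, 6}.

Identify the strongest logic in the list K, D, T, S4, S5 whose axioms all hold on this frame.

Serial (axiom D): yes — every world has a successor (e.g. 1 R 3).
Reflexive (axiom T): no — 1 is not related to itself.
Transitive (axiom 4): no — 1 R 3 and 3 R 2, but not 1 R 2.
Euclidean (axiom 5): no — 1 R 3 and 1 R 5, but not 3 R 5.
So F validates K, D; T would additionally require R to be reflexive. The strongest is D.

D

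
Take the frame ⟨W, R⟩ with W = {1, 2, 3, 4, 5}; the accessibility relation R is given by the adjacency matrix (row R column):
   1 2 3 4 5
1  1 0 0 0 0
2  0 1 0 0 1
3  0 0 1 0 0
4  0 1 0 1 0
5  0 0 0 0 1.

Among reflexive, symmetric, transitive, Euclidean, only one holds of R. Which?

Reflexive: yes — every world is R-related to itself.
Symmetric: no — 2 R 5 but not 5 R 2.
Transitive: no — 4 R 2 and 2 R 5, but not 4 R 5.
Euclidean: no — 2 R 5 and 2 R 2, but not 5 R 2.
Only reflexive holds.

reflexive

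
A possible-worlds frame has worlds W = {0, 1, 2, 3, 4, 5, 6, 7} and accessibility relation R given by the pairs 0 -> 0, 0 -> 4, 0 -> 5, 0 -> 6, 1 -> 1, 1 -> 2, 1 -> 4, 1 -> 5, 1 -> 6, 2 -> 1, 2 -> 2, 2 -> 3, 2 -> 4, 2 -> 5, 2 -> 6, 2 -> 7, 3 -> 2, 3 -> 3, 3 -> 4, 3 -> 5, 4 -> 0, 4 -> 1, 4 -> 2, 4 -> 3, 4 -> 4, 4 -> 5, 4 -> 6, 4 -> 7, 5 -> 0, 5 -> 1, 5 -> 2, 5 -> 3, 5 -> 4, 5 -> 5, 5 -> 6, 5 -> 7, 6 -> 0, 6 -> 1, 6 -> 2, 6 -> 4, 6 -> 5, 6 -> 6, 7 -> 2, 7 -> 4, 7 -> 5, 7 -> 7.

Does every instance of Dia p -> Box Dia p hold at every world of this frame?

By correspondence theory, 5 is valid on a frame iff R is Euclidean.
Euclidean: no — 2 R 1 and 2 R 3, but not 1 R 3.

No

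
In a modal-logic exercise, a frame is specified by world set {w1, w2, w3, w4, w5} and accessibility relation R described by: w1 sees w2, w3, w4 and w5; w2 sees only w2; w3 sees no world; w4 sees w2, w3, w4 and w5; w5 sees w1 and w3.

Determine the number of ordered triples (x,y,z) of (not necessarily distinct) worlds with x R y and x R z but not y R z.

Enumerating: (w1,w2,w3), (w1,w2,w4), (w1,w2,w5), (w1,w3,w2), (w1,w3,w3), (w1,w3,w4), (w1,w3,w5), (w1,w5,w2), (w1,w5,w4), (w1,w5,w5), (w4,w2,w3), (w4,w2,w4), … and 11 more.
Total: 23.

23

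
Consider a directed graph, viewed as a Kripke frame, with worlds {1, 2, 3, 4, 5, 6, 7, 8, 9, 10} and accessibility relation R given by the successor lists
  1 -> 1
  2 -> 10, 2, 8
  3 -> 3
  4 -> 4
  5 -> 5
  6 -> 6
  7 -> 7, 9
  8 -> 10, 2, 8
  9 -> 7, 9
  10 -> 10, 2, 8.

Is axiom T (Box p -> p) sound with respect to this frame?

Axiom T corresponds to the accessibility relation being reflexive.
Reflexive: yes — every world is R-related to itself.

Yes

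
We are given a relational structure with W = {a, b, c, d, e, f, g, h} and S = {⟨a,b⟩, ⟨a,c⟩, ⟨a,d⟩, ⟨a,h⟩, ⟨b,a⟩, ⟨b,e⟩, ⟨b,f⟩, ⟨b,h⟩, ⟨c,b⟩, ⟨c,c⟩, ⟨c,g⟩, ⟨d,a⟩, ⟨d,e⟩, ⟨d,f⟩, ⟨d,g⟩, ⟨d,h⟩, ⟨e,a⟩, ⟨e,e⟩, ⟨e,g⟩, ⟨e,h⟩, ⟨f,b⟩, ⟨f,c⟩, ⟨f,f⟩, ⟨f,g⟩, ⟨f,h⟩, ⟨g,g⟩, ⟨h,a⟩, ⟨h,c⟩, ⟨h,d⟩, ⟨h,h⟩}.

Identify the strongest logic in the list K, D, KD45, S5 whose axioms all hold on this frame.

D

Serial (axiom D): yes — every world has a successor (e.g. a S b).
Euclidean (axiom 5): no — a S b and a S c, but not b S c.
Transitive (axiom 4): no — a S b and b S e, but not a S e.
Reflexive (axiom T): no — a is not related to itself.
So F validates K, D; KD45 would additionally require S to be Euclidean and transitive. The strongest is D.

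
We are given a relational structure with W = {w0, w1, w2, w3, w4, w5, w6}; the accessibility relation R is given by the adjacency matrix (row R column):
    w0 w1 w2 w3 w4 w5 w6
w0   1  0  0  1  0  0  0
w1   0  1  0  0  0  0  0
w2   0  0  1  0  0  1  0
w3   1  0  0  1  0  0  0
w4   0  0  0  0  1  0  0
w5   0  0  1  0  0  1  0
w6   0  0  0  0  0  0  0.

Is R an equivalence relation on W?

No

Reflexive: no — w6 is not related to itself.
Symmetric: yes — every pair in R has its reverse in R.
Transitive: yes — every two-step R-path is closed by a direct edge.
So R is not an equivalence relation.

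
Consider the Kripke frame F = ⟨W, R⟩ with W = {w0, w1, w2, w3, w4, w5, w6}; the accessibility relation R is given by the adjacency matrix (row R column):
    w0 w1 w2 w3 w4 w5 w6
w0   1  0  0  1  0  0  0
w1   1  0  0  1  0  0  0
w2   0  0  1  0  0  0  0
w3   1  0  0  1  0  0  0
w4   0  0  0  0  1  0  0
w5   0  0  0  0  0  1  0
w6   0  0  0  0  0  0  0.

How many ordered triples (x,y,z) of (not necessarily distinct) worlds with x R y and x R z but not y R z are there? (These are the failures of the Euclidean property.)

0

R is Euclidean; there are no such tuples.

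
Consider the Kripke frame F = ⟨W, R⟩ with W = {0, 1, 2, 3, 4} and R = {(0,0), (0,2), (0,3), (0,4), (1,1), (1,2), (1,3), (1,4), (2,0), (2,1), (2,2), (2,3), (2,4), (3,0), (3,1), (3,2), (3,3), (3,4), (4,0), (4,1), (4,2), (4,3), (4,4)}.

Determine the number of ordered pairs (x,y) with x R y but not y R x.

R is symmetric; there are no such tuples.

0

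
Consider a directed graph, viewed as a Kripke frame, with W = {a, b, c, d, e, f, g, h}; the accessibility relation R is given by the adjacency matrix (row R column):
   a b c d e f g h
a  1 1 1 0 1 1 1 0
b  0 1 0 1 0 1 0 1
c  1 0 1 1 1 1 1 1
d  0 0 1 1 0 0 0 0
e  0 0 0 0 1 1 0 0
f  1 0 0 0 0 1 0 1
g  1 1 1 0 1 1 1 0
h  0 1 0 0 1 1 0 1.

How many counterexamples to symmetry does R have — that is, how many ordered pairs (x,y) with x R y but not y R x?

Enumerating: (a,b), (a,e), (b,d), (b,f), (c,e), (c,f), (c,h), (e,f), (g,b), (g,e), (g,f), (h,e).

12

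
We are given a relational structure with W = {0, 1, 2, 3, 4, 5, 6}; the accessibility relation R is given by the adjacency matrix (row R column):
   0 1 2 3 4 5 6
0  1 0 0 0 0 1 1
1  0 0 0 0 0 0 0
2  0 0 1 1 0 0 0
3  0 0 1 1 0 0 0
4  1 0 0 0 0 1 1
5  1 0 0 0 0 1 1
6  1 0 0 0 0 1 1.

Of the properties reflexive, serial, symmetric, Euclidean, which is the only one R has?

Reflexive: no — 1 is not related to itself.
Serial: no — 1 has no R-successor.
Symmetric: no — 4 R 0 but not 0 R 4.
Euclidean: yes — any two successors of a common world are R-related.
Only Euclidean holds.

Euclidean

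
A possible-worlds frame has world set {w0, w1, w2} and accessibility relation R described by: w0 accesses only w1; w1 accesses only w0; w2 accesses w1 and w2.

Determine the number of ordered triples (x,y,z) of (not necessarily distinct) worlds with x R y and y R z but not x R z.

Enumerating: (w0,w1,w0), (w1,w0,w1), (w2,w1,w0).

3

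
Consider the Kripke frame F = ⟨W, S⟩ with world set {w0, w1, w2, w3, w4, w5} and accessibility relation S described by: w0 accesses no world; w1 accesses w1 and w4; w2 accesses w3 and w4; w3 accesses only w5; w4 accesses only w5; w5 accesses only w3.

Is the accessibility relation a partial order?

Reflexive: no — w0 is not related to itself.
Transitive: no — w1 S w4 and w4 S w5, but not w1 S w5.
Antisymmetric: no — w3 S w5 and w5 S w3 with w3 ≠ w5.
So S is not a partial order.

No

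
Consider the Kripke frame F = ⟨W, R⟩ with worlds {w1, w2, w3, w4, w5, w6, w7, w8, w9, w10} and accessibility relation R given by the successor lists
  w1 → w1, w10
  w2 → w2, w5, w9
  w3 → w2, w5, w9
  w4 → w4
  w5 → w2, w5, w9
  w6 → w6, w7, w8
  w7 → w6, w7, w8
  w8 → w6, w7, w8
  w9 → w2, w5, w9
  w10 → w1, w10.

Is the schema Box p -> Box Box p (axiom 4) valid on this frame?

Yes

By correspondence theory, 4 is valid on a frame iff R is transitive.
Transitive: yes — every two-step R-path is closed by a direct edge.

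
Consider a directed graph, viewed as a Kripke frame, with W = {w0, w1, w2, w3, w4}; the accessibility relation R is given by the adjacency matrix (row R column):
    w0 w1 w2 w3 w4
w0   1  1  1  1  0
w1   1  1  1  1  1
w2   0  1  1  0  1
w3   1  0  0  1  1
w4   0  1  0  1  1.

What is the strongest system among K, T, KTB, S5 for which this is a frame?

Reflexive (axiom T): yes — every world is R-related to itself.
Symmetric (axiom B): no — w0 R w2 but not w2 R w0.
Euclidean (axiom 5): no — w0 R w2 and w0 R w3, but not w2 R w3.
So F validates K, T; KTB would additionally require R to be symmetric. The strongest is T.

T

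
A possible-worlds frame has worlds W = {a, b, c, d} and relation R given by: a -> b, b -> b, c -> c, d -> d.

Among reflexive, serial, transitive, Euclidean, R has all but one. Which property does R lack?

reflexive

Reflexive: no — a is not related to itself.
Serial: yes — every world has a successor (e.g. a R b).
Transitive: yes — every two-step R-path is closed by a direct edge.
Euclidean: yes — any two successors of a common world are R-related.
Only reflexive fails.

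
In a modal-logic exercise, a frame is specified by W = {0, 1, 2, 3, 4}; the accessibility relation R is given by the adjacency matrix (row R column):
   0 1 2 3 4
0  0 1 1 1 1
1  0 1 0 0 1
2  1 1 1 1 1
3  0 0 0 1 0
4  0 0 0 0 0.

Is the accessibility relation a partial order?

No

Reflexive: no — 0 is not related to itself.
Transitive: no — 0 R 2 and 2 R 0, but not 0 R 0.
Antisymmetric: no — 0 R 2 and 2 R 0 with 0 ≠ 2.
So R is not a partial order.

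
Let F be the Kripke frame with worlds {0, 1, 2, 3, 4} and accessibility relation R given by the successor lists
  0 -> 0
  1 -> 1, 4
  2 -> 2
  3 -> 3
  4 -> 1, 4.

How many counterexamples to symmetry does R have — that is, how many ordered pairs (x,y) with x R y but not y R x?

R is symmetric; there are no such tuples.

0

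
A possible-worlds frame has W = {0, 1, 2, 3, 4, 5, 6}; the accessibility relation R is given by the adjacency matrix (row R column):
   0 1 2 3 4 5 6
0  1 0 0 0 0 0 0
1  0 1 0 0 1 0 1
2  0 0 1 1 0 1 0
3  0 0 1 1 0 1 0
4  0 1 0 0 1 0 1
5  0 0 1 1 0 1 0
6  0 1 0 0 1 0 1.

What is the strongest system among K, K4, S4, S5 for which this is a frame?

S5

Transitive (axiom 4): yes — every two-step R-path is closed by a direct edge.
Reflexive (axiom T): yes — every world is R-related to itself.
Euclidean (axiom 5): yes — any two successors of a common world are R-related.
So F validates K, K4, S4, S5. The strongest is S5.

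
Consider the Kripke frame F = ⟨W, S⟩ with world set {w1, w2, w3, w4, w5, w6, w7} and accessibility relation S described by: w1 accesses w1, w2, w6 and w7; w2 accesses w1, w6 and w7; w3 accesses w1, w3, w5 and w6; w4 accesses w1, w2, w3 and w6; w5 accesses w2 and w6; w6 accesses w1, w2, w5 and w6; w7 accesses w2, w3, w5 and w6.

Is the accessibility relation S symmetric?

Symmetric: no — w1 S w7 but not w7 S w1.

No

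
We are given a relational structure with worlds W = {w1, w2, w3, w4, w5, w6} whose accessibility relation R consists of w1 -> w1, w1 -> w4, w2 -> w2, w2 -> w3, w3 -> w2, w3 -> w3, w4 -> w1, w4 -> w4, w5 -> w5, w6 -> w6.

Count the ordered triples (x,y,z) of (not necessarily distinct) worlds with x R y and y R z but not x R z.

0

R is transitive; there are no such tuples.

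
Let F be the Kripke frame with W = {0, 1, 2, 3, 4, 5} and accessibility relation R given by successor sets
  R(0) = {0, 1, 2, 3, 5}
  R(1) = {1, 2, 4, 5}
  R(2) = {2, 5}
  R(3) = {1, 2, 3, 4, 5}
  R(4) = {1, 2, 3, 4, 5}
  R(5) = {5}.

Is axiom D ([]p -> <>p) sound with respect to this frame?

Yes

By correspondence theory, D is valid on a frame iff R is serial.
Serial: yes — every world has a successor (e.g. 0 R 0).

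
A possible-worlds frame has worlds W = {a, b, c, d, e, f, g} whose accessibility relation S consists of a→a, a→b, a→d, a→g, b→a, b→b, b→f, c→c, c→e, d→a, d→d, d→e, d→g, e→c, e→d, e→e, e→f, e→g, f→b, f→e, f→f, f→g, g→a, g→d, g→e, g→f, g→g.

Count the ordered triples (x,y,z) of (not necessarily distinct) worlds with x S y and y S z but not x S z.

26

Enumerating: (a,b,f), (a,d,e), (a,g,e), (a,g,f), (b,a,d), (b,a,g), (b,f,e), (b,f,g), (c,e,d), (c,e,f), (c,e,g), (d,a,b), … and 14 more.
Total: 26.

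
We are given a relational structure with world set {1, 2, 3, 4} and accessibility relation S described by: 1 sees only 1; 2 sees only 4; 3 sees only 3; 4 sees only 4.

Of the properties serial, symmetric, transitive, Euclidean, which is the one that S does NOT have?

symmetric

Serial: yes — every world has a successor (e.g. 1 S 1).
Symmetric: no — 2 S 4 but not 4 S 2.
Transitive: yes — every two-step S-path is closed by a direct edge.
Euclidean: yes — any two successors of a common world are S-related.
Only symmetric fails.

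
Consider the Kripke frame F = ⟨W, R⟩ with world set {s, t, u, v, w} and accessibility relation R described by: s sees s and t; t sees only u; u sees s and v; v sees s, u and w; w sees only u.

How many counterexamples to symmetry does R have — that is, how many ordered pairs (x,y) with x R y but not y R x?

Enumerating: (s,t), (t,u), (u,s), (v,s), (v,w), (w,u).

6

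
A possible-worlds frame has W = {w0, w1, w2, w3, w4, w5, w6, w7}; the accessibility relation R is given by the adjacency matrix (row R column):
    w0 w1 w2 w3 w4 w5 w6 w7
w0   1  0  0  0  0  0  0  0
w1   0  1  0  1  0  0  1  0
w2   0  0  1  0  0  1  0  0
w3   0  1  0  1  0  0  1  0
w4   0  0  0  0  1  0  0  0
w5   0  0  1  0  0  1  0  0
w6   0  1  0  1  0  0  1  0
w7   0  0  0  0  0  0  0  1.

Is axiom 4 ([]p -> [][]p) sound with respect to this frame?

Axiom 4 corresponds to the accessibility relation being transitive.
Transitive: yes — every two-step R-path is closed by a direct edge.

Yes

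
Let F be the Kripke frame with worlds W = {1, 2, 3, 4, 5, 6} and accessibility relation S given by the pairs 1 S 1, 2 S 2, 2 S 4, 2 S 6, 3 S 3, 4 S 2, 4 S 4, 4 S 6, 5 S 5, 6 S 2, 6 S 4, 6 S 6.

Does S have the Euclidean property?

Yes

Euclidean: yes — any two successors of a common world are S-related.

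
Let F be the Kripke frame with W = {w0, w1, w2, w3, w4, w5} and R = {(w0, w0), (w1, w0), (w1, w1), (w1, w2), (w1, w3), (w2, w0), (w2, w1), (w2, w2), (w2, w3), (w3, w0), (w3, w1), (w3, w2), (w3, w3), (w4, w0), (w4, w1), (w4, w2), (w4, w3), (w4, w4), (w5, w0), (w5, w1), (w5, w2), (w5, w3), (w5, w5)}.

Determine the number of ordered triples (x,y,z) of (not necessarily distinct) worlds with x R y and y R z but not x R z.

R is transitive; there are no such tuples.

0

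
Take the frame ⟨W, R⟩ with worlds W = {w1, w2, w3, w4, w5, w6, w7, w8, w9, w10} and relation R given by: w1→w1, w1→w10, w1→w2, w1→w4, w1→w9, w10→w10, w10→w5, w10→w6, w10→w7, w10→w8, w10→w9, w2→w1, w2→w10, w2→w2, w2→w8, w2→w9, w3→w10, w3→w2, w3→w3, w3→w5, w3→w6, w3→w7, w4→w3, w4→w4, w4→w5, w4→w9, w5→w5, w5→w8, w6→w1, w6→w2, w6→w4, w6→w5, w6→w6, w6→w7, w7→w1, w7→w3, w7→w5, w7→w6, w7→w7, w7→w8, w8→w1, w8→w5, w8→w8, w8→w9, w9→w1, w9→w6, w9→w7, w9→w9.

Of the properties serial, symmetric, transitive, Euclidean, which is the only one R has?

serial

Serial: yes — every world has a successor (e.g. w1 R w1).
Symmetric: no — w1 R w10 but not w10 R w1.
Transitive: no — w1 R w10 and w10 R w5, but not w1 R w5.
Euclidean: no — w1 R w10 and w1 R w2, but not w10 R w2.
Only serial holds.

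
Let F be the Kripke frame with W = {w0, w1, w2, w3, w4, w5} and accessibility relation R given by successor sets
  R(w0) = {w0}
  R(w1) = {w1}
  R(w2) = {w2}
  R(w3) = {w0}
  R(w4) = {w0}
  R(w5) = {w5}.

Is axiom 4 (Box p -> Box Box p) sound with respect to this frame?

Yes

The schema 4 characterises exactly the transitive frames.
Transitive: yes — every two-step R-path is closed by a direct edge.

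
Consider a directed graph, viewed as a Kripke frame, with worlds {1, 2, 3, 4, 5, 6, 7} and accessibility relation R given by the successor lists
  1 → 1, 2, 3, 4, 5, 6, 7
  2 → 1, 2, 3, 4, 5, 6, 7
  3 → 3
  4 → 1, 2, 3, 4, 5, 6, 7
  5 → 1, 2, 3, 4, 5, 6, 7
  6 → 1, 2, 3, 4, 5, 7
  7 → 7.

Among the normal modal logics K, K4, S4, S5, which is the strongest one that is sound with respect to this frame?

K

Transitive (axiom 4): no — 6 R 1 and 1 R 6, but not 6 R 6.
Reflexive (axiom T): no — 6 is not related to itself.
Euclidean (axiom 5): no — 1 R 3 and 1 R 2, but not 3 R 2.
So F validates K; K4 would additionally require R to be transitive. The strongest is K.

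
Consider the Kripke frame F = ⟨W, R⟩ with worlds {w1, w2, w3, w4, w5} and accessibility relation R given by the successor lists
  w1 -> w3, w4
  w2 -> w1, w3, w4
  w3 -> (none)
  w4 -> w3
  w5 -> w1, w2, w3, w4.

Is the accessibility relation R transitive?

Yes

Transitive: yes — every two-step R-path is closed by a direct edge.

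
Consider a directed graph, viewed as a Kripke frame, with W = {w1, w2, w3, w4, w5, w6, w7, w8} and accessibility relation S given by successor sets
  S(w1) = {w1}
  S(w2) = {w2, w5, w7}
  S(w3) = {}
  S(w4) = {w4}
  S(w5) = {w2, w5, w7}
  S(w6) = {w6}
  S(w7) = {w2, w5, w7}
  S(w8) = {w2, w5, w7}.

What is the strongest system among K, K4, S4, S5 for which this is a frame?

Transitive (axiom 4): yes — every two-step S-path is closed by a direct edge.
Reflexive (axiom T): no — w3 is not related to itself.
Euclidean (axiom 5): yes — any two successors of a common world are S-related.
So F validates K, K4; S4 would additionally require S to be reflexive. The strongest is K4.

K4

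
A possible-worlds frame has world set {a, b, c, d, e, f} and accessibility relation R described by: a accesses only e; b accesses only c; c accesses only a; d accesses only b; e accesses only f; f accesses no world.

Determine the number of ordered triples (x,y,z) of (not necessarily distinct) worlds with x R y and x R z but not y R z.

5

Enumerating: (a,e,e), (b,c,c), (c,a,a), (d,b,b), (e,f,f).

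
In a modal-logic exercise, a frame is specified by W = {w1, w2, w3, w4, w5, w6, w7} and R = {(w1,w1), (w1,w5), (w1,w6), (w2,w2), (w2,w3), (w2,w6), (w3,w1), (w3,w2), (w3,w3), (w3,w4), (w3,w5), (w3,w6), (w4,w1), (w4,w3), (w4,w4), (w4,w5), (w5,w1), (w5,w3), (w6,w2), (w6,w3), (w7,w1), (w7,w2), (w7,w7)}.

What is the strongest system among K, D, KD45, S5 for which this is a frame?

Serial (axiom D): yes — every world has a successor (e.g. w1 R w1).
Euclidean (axiom 5): no — w1 R w5 and w1 R w6, but not w5 R w6.
Transitive (axiom 4): no — w1 R w5 and w5 R w3, but not w1 R w3.
Reflexive (axiom T): no — w5 is not related to itself.
So F validates K, D; KD45 would additionally require R to be Euclidean and transitive. The strongest is D.

D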